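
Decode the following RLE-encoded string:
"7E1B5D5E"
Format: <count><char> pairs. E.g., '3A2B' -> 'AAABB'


Expanding each <count><char> pair:
  7E -> 'EEEEEEE'
  1B -> 'B'
  5D -> 'DDDDD'
  5E -> 'EEEEE'

Decoded = EEEEEEEBDDDDDEEEEE


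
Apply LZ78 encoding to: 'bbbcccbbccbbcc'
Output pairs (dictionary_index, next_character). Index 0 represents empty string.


LZ78 encoding steps:
Dictionary: {0: ''}
Step 1: w='' (idx 0), next='b' -> output (0, 'b'), add 'b' as idx 1
Step 2: w='b' (idx 1), next='b' -> output (1, 'b'), add 'bb' as idx 2
Step 3: w='' (idx 0), next='c' -> output (0, 'c'), add 'c' as idx 3
Step 4: w='c' (idx 3), next='c' -> output (3, 'c'), add 'cc' as idx 4
Step 5: w='bb' (idx 2), next='c' -> output (2, 'c'), add 'bbc' as idx 5
Step 6: w='c' (idx 3), next='b' -> output (3, 'b'), add 'cb' as idx 6
Step 7: w='b' (idx 1), next='c' -> output (1, 'c'), add 'bc' as idx 7
Step 8: w='c' (idx 3), end of input -> output (3, '')


Encoded: [(0, 'b'), (1, 'b'), (0, 'c'), (3, 'c'), (2, 'c'), (3, 'b'), (1, 'c'), (3, '')]


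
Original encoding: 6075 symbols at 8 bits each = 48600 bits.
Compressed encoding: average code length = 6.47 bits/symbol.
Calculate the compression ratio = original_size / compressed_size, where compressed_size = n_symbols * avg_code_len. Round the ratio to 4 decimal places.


original_size = n_symbols * orig_bits = 6075 * 8 = 48600 bits
compressed_size = n_symbols * avg_code_len = 6075 * 6.47 = 39305.25 bits
ratio = original_size / compressed_size = 48600 / 39305.25 = 1.2365

Compression ratio = 1.2365


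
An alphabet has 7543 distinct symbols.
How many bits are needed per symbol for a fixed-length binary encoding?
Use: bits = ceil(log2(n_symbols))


log2(7543) = 12.8809
Bracket: 2^12 = 4096 < 7543 <= 2^13 = 8192
So ceil(log2(7543)) = 13

bits = ceil(log2(7543)) = ceil(12.8809) = 13 bits


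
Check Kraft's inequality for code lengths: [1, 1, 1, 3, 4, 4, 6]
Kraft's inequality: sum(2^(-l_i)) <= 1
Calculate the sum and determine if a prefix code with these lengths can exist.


Sum = 2^(-1) + 2^(-1) + 2^(-1) + 2^(-3) + 2^(-4) + 2^(-4) + 2^(-6)
    = 0.5 + 0.5 + 0.5 + 0.125 + 0.0625 + 0.0625 + 0.015625
    = 113/64 = 1.765625
Since 1.765625 > 1, Kraft's inequality is NOT satisfied.
A prefix code with these lengths CANNOT exist.

Kraft sum = 1.765625. Not satisfied.


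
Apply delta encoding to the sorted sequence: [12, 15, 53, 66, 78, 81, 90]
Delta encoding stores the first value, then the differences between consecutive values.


First value: 12
Deltas:
  15 - 12 = 3
  53 - 15 = 38
  66 - 53 = 13
  78 - 66 = 12
  81 - 78 = 3
  90 - 81 = 9


Delta encoded: [12, 3, 38, 13, 12, 3, 9]


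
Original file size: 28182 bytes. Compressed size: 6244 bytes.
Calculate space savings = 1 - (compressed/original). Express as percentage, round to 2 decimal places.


ratio = compressed/original = 6244/28182 = 0.22156
savings = 1 - ratio = 1 - 0.22156 = 0.77844
as a percentage: 0.77844 * 100 = 77.84%

Space savings = 1 - 6244/28182 = 77.84%


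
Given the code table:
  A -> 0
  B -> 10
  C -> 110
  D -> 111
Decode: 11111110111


Decoding:
111 -> D
111 -> D
10 -> B
111 -> D


Result: DDBD


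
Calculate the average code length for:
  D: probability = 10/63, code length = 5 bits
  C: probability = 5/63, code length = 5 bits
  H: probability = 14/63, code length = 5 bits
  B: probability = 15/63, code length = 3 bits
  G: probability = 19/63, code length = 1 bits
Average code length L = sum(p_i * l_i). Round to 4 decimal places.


Weighted contributions p_i * l_i:
  D: (10/63) * 5 = 50/63
  C: (5/63) * 5 = 25/63
  H: (14/63) * 5 = 70/63
  B: (15/63) * 3 = 45/63
  G: (19/63) * 1 = 19/63
Sum = (50 + 25 + 70 + 45 + 19)/63 = 209/63

L = 209/63 = 3.3175 bits/symbol


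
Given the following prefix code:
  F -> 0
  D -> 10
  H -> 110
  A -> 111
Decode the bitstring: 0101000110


Decoding step by step:
Bits 0 -> F
Bits 10 -> D
Bits 10 -> D
Bits 0 -> F
Bits 0 -> F
Bits 110 -> H


Decoded message: FDDFFH


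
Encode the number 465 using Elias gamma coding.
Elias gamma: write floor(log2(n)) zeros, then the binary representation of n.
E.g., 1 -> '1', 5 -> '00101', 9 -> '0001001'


num_bits = floor(log2(465)) + 1 = 9
leading_zeros = num_bits - 1 = 8
binary(465) = 111010001

Elias gamma(465) = '00000000' + '111010001' = 00000000111010001 (17 bits)


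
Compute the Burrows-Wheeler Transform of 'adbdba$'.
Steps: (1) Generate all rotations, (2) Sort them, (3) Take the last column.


Rotations (sorted):
  0: $adbdba -> last char: a
  1: a$adbdb -> last char: b
  2: adbdba$ -> last char: $
  3: ba$adbd -> last char: d
  4: bdba$ad -> last char: d
  5: dba$adb -> last char: b
  6: dbdba$a -> last char: a


BWT = ab$ddba


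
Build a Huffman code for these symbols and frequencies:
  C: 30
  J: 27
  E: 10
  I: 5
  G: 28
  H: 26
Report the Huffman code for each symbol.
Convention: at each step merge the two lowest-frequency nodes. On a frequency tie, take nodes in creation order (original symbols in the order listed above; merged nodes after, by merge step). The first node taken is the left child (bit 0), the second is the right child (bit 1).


Huffman tree construction:
Step 1: Merge I(5) + E(10) = 15
Step 2: Merge (I+E)(15) + H(26) = 41
Step 3: Merge J(27) + G(28) = 55
Step 4: Merge C(30) + ((I+E)+H)(41) = 71
Step 5: Merge (J+G)(55) + (C+((I+E)+H))(71) = 126
Read each symbol's code off the tree from the root (left child = 0, right child = 1).

Codes:
  C: 10 (length 2)
  J: 00 (length 2)
  E: 1101 (length 4)
  I: 1100 (length 4)
  G: 01 (length 2)
  H: 111 (length 3)
Average code length: 308/126 = 2.4444 bits/symbol


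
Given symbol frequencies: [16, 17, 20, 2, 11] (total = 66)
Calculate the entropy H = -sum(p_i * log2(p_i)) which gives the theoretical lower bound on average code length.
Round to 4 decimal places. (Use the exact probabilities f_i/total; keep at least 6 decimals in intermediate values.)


Per-symbol terms -p_i * log2(p_i) with p_i = f_i/66:
  p = 16/66 = 0.242424: log2(p) = -2.044394, -p*log2(p) = 0.495611
  p = 17/66 = 0.257576: log2(p) = -1.956931, -p*log2(p) = 0.504058
  p = 20/66 = 0.303030: log2(p) = -1.722466, -p*log2(p) = 0.521959
  p = 2/66 = 0.030303: log2(p) = -5.044394, -p*log2(p) = 0.152860
  p = 11/66 = 0.166667: log2(p) = -2.584963, -p*log2(p) = 0.430827
H = 0.495611 + 0.504058 + 0.521959 + 0.152860 + 0.430827 = 2.105315

H = 2.1053 bits/symbol


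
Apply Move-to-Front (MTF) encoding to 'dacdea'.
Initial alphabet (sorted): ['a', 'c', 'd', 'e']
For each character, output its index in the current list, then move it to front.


MTF encoding:
'd': index 2 in ['a', 'c', 'd', 'e'] -> ['d', 'a', 'c', 'e']
'a': index 1 in ['d', 'a', 'c', 'e'] -> ['a', 'd', 'c', 'e']
'c': index 2 in ['a', 'd', 'c', 'e'] -> ['c', 'a', 'd', 'e']
'd': index 2 in ['c', 'a', 'd', 'e'] -> ['d', 'c', 'a', 'e']
'e': index 3 in ['d', 'c', 'a', 'e'] -> ['e', 'd', 'c', 'a']
'a': index 3 in ['e', 'd', 'c', 'a'] -> ['a', 'e', 'd', 'c']


Output: [2, 1, 2, 2, 3, 3]


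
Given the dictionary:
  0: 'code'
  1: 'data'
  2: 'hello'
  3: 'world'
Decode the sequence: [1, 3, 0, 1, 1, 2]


Look up each index in the dictionary:
  1 -> 'data'
  3 -> 'world'
  0 -> 'code'
  1 -> 'data'
  1 -> 'data'
  2 -> 'hello'

Decoded: "data world code data data hello"


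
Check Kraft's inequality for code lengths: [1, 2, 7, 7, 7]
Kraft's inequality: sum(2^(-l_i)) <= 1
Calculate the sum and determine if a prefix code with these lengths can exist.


Sum = 2^(-1) + 2^(-2) + 2^(-7) + 2^(-7) + 2^(-7)
    = 0.5 + 0.25 + 0.0078125 + 0.0078125 + 0.0078125
    = 99/128 = 0.7734375
Since 0.7734375 <= 1, Kraft's inequality IS satisfied.
A prefix code with these lengths CAN exist.

Kraft sum = 0.7734375. Satisfied.


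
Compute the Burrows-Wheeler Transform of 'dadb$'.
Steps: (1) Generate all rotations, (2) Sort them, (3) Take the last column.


Rotations (sorted):
  0: $dadb -> last char: b
  1: adb$d -> last char: d
  2: b$dad -> last char: d
  3: dadb$ -> last char: $
  4: db$da -> last char: a


BWT = bdd$a


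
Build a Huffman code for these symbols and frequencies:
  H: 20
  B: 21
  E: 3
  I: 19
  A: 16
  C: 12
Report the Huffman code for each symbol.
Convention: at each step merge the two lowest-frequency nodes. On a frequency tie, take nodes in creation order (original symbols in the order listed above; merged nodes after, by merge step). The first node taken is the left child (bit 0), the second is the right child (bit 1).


Huffman tree construction:
Step 1: Merge E(3) + C(12) = 15
Step 2: Merge (E+C)(15) + A(16) = 31
Step 3: Merge I(19) + H(20) = 39
Step 4: Merge B(21) + ((E+C)+A)(31) = 52
Step 5: Merge (I+H)(39) + (B+((E+C)+A))(52) = 91
Read each symbol's code off the tree from the root (left child = 0, right child = 1).

Codes:
  H: 01 (length 2)
  B: 10 (length 2)
  E: 1100 (length 4)
  I: 00 (length 2)
  A: 111 (length 3)
  C: 1101 (length 4)
Average code length: 228/91 = 2.5055 bits/symbol


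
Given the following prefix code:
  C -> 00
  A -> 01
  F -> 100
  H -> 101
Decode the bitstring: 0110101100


Decoding step by step:
Bits 01 -> A
Bits 101 -> H
Bits 01 -> A
Bits 100 -> F


Decoded message: AHAF


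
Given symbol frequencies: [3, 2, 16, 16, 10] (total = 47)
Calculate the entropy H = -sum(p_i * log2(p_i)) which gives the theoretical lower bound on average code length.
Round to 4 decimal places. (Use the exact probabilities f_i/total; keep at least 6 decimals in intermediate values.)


Per-symbol terms -p_i * log2(p_i) with p_i = f_i/47:
  p = 3/47 = 0.063830: log2(p) = -3.969626, -p*log2(p) = 0.253380
  p = 2/47 = 0.042553: log2(p) = -4.554589, -p*log2(p) = 0.193812
  p = 16/47 = 0.340426: log2(p) = -1.554589, -p*log2(p) = 0.529222
  p = 16/47 = 0.340426: log2(p) = -1.554589, -p*log2(p) = 0.529222
  p = 10/47 = 0.212766: log2(p) = -2.232661, -p*log2(p) = 0.475034
H = 0.253380 + 0.193812 + 0.529222 + 0.529222 + 0.475034 = 1.980670

H = 1.9807 bits/symbol


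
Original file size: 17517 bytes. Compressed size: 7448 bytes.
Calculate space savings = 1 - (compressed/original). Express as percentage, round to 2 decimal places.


ratio = compressed/original = 7448/17517 = 0.425187
savings = 1 - ratio = 1 - 0.425187 = 0.574813
as a percentage: 0.574813 * 100 = 57.48%

Space savings = 1 - 7448/17517 = 57.48%


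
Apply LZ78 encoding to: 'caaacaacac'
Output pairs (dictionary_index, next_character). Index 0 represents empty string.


LZ78 encoding steps:
Dictionary: {0: ''}
Step 1: w='' (idx 0), next='c' -> output (0, 'c'), add 'c' as idx 1
Step 2: w='' (idx 0), next='a' -> output (0, 'a'), add 'a' as idx 2
Step 3: w='a' (idx 2), next='a' -> output (2, 'a'), add 'aa' as idx 3
Step 4: w='c' (idx 1), next='a' -> output (1, 'a'), add 'ca' as idx 4
Step 5: w='a' (idx 2), next='c' -> output (2, 'c'), add 'ac' as idx 5
Step 6: w='ac' (idx 5), end of input -> output (5, '')


Encoded: [(0, 'c'), (0, 'a'), (2, 'a'), (1, 'a'), (2, 'c'), (5, '')]


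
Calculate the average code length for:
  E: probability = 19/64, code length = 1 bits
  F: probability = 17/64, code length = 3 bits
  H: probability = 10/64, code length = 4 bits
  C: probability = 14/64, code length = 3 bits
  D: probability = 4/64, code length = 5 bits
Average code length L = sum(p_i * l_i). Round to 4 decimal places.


Weighted contributions p_i * l_i:
  E: (19/64) * 1 = 19/64
  F: (17/64) * 3 = 51/64
  H: (10/64) * 4 = 40/64
  C: (14/64) * 3 = 42/64
  D: (4/64) * 5 = 20/64
Sum = (19 + 51 + 40 + 42 + 20)/64 = 172/64

L = 172/64 = 2.6875 bits/symbol


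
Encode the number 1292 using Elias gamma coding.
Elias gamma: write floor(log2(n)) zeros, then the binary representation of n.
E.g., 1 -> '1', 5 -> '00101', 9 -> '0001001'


num_bits = floor(log2(1292)) + 1 = 11
leading_zeros = num_bits - 1 = 10
binary(1292) = 10100001100

Elias gamma(1292) = '0000000000' + '10100001100' = 000000000010100001100 (21 bits)


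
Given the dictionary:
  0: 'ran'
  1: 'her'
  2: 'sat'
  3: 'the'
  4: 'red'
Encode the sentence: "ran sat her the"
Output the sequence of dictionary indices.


Look up each word in the dictionary:
  'ran' -> 0
  'sat' -> 2
  'her' -> 1
  'the' -> 3

Encoded: [0, 2, 1, 3]


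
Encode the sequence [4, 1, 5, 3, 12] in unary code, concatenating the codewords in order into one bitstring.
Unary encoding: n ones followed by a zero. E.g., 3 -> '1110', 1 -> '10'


Encode each number as n ones followed by a terminating 0:
  4 -> 11110 (5 bits)
  1 -> 10 (2 bits)
  5 -> 111110 (6 bits)
  3 -> 1110 (4 bits)
  12 -> 1111111111110 (13 bits)
Total length = 5 + 2 + 6 + 4 + 13 = 30 bits.

Unary([4, 1, 5, 3, 12]) = 111101011111011101111111111110 (30 bits)


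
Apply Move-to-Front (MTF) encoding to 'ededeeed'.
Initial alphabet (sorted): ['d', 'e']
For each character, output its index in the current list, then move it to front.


MTF encoding:
'e': index 1 in ['d', 'e'] -> ['e', 'd']
'd': index 1 in ['e', 'd'] -> ['d', 'e']
'e': index 1 in ['d', 'e'] -> ['e', 'd']
'd': index 1 in ['e', 'd'] -> ['d', 'e']
'e': index 1 in ['d', 'e'] -> ['e', 'd']
'e': index 0 in ['e', 'd'] -> ['e', 'd']
'e': index 0 in ['e', 'd'] -> ['e', 'd']
'd': index 1 in ['e', 'd'] -> ['d', 'e']


Output: [1, 1, 1, 1, 1, 0, 0, 1]


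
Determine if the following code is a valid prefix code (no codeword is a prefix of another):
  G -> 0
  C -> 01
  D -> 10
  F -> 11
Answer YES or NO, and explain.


Checking each pair (does one codeword prefix another?):
  G='0' vs C='01': prefix -- VIOLATION

NO -- this is NOT a valid prefix code. G (0) is a prefix of C (01).


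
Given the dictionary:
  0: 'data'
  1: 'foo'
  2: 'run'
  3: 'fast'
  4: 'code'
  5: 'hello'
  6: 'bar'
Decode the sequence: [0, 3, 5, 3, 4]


Look up each index in the dictionary:
  0 -> 'data'
  3 -> 'fast'
  5 -> 'hello'
  3 -> 'fast'
  4 -> 'code'

Decoded: "data fast hello fast code"


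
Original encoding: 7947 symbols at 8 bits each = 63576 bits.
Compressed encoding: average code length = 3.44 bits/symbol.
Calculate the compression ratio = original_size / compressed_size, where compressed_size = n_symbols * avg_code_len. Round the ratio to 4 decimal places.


original_size = n_symbols * orig_bits = 7947 * 8 = 63576 bits
compressed_size = n_symbols * avg_code_len = 7947 * 3.44 = 27337.68 bits
ratio = original_size / compressed_size = 63576 / 27337.68 = 2.3256

Compression ratio = 2.3256


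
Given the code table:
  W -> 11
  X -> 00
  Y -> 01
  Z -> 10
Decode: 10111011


Decoding:
10 -> Z
11 -> W
10 -> Z
11 -> W


Result: ZWZW


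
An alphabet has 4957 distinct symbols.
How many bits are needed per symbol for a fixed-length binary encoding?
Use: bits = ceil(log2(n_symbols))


log2(4957) = 12.2753
Bracket: 2^12 = 4096 < 4957 <= 2^13 = 8192
So ceil(log2(4957)) = 13

bits = ceil(log2(4957)) = ceil(12.2753) = 13 bits


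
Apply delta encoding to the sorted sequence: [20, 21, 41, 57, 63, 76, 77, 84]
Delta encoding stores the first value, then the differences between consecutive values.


First value: 20
Deltas:
  21 - 20 = 1
  41 - 21 = 20
  57 - 41 = 16
  63 - 57 = 6
  76 - 63 = 13
  77 - 76 = 1
  84 - 77 = 7


Delta encoded: [20, 1, 20, 16, 6, 13, 1, 7]


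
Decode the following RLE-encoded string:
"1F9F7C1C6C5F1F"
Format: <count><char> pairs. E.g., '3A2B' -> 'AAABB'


Expanding each <count><char> pair:
  1F -> 'F'
  9F -> 'FFFFFFFFF'
  7C -> 'CCCCCCC'
  1C -> 'C'
  6C -> 'CCCCCC'
  5F -> 'FFFFF'
  1F -> 'F'

Decoded = FFFFFFFFFFCCCCCCCCCCCCCCFFFFFF


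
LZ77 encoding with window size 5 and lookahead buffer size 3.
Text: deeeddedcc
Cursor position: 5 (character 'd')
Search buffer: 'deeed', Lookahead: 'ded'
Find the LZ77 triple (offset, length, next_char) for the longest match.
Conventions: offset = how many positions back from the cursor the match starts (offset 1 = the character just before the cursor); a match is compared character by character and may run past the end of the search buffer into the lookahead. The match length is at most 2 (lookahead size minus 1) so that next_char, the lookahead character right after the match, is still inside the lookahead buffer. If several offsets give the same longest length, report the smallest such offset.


Try each offset into the search buffer:
  offset=1 (pos 4, char 'd'): match length 1
  offset=2 (pos 3, char 'e'): match length 0
  offset=3 (pos 2, char 'e'): match length 0
  offset=4 (pos 1, char 'e'): match length 0
  offset=5 (pos 0, char 'd'): match length 2
Longest match has length 2 at offset 5.
next_char = character at position 5 + 2 = 7 -> 'd'

Best match: offset=5, length=2 (matching 'de' starting at position 0)
LZ77 triple: (5, 2, 'd')


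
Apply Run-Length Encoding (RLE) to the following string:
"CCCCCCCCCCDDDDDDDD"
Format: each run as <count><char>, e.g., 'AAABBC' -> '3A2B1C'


Scanning runs left to right:
  i=0: run of 'C' x 10 -> '10C'
  i=10: run of 'D' x 8 -> '8D'

RLE = 10C8D


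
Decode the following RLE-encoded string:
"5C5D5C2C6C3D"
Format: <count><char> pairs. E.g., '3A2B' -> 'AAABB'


Expanding each <count><char> pair:
  5C -> 'CCCCC'
  5D -> 'DDDDD'
  5C -> 'CCCCC'
  2C -> 'CC'
  6C -> 'CCCCCC'
  3D -> 'DDD'

Decoded = CCCCCDDDDDCCCCCCCCCCCCCDDD


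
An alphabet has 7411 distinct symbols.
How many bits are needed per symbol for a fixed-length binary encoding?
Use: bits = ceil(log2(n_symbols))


log2(7411) = 12.8555
Bracket: 2^12 = 4096 < 7411 <= 2^13 = 8192
So ceil(log2(7411)) = 13

bits = ceil(log2(7411)) = ceil(12.8555) = 13 bits


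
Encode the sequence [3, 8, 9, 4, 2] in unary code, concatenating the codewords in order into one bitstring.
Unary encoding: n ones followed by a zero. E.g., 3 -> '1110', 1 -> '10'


Encode each number as n ones followed by a terminating 0:
  3 -> 1110 (4 bits)
  8 -> 111111110 (9 bits)
  9 -> 1111111110 (10 bits)
  4 -> 11110 (5 bits)
  2 -> 110 (3 bits)
Total length = 4 + 9 + 10 + 5 + 3 = 31 bits.

Unary([3, 8, 9, 4, 2]) = 1110111111110111111111011110110 (31 bits)


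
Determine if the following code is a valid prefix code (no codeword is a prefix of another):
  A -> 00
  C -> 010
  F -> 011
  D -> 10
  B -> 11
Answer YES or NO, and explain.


Checking each pair (does one codeword prefix another?):
  A='00' vs C='010': no prefix
  A='00' vs F='011': no prefix
  A='00' vs D='10': no prefix
  A='00' vs B='11': no prefix
  C='010' vs A='00': no prefix
  C='010' vs F='011': no prefix
  C='010' vs D='10': no prefix
  C='010' vs B='11': no prefix
  F='011' vs A='00': no prefix
  F='011' vs C='010': no prefix
  F='011' vs D='10': no prefix
  F='011' vs B='11': no prefix
  D='10' vs A='00': no prefix
  D='10' vs C='010': no prefix
  D='10' vs F='011': no prefix
  D='10' vs B='11': no prefix
  B='11' vs A='00': no prefix
  B='11' vs C='010': no prefix
  B='11' vs F='011': no prefix
  B='11' vs D='10': no prefix
No violation found over all pairs.

YES -- this is a valid prefix code. No codeword is a prefix of any other codeword.


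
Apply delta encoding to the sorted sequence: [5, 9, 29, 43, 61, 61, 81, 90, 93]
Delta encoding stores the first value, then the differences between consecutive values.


First value: 5
Deltas:
  9 - 5 = 4
  29 - 9 = 20
  43 - 29 = 14
  61 - 43 = 18
  61 - 61 = 0
  81 - 61 = 20
  90 - 81 = 9
  93 - 90 = 3


Delta encoded: [5, 4, 20, 14, 18, 0, 20, 9, 3]


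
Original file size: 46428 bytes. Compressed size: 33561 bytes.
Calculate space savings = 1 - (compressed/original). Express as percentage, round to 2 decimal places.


ratio = compressed/original = 33561/46428 = 0.722861
savings = 1 - ratio = 1 - 0.722861 = 0.277139
as a percentage: 0.277139 * 100 = 27.71%

Space savings = 1 - 33561/46428 = 27.71%


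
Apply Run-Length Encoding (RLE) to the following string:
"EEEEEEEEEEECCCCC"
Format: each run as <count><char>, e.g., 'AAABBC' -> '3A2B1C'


Scanning runs left to right:
  i=0: run of 'E' x 11 -> '11E'
  i=11: run of 'C' x 5 -> '5C'

RLE = 11E5C


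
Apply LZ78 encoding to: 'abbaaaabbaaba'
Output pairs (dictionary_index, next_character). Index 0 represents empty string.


LZ78 encoding steps:
Dictionary: {0: ''}
Step 1: w='' (idx 0), next='a' -> output (0, 'a'), add 'a' as idx 1
Step 2: w='' (idx 0), next='b' -> output (0, 'b'), add 'b' as idx 2
Step 3: w='b' (idx 2), next='a' -> output (2, 'a'), add 'ba' as idx 3
Step 4: w='a' (idx 1), next='a' -> output (1, 'a'), add 'aa' as idx 4
Step 5: w='a' (idx 1), next='b' -> output (1, 'b'), add 'ab' as idx 5
Step 6: w='ba' (idx 3), next='a' -> output (3, 'a'), add 'baa' as idx 6
Step 7: w='ba' (idx 3), end of input -> output (3, '')


Encoded: [(0, 'a'), (0, 'b'), (2, 'a'), (1, 'a'), (1, 'b'), (3, 'a'), (3, '')]


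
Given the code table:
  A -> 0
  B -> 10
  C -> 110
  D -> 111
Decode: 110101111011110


Decoding:
110 -> C
10 -> B
111 -> D
10 -> B
111 -> D
10 -> B


Result: CBDBDB


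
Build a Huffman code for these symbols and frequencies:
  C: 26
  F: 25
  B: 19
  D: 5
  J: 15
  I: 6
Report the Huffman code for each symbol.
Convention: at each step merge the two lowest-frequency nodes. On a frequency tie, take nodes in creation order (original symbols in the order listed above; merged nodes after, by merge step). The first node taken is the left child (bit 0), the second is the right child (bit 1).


Huffman tree construction:
Step 1: Merge D(5) + I(6) = 11
Step 2: Merge (D+I)(11) + J(15) = 26
Step 3: Merge B(19) + F(25) = 44
Step 4: Merge C(26) + ((D+I)+J)(26) = 52
Step 5: Merge (B+F)(44) + (C+((D+I)+J))(52) = 96
Read each symbol's code off the tree from the root (left child = 0, right child = 1).

Codes:
  C: 10 (length 2)
  F: 01 (length 2)
  B: 00 (length 2)
  D: 1100 (length 4)
  J: 111 (length 3)
  I: 1101 (length 4)
Average code length: 229/96 = 2.3854 bits/symbol


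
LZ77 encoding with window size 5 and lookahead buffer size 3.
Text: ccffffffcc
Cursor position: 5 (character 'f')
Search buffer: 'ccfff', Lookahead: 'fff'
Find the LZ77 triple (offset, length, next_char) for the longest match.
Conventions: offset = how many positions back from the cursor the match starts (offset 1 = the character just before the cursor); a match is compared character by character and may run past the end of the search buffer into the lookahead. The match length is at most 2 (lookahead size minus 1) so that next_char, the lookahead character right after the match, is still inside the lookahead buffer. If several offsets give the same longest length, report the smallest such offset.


Try each offset into the search buffer:
  offset=1 (pos 4, char 'f'): match length 2
  offset=2 (pos 3, char 'f'): match length 2
  offset=3 (pos 2, char 'f'): match length 2
  offset=4 (pos 1, char 'c'): match length 0
  offset=5 (pos 0, char 'c'): match length 0
Longest match has length 2, found at offsets 1, 2, 3; take the smallest, offset 1.
next_char = character at position 5 + 2 = 7 -> 'f'

Best match: offset=1, length=2 (matching 'ff' starting at position 4)
LZ77 triple: (1, 2, 'f')


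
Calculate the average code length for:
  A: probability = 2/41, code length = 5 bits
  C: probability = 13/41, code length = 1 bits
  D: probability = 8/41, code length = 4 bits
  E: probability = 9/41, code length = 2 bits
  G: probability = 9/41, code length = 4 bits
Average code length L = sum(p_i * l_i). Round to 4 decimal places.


Weighted contributions p_i * l_i:
  A: (2/41) * 5 = 10/41
  C: (13/41) * 1 = 13/41
  D: (8/41) * 4 = 32/41
  E: (9/41) * 2 = 18/41
  G: (9/41) * 4 = 36/41
Sum = (10 + 13 + 32 + 18 + 36)/41 = 109/41

L = 109/41 = 2.6585 bits/symbol


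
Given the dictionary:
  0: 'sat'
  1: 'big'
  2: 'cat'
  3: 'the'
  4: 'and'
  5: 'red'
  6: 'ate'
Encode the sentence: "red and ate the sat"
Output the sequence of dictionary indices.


Look up each word in the dictionary:
  'red' -> 5
  'and' -> 4
  'ate' -> 6
  'the' -> 3
  'sat' -> 0

Encoded: [5, 4, 6, 3, 0]


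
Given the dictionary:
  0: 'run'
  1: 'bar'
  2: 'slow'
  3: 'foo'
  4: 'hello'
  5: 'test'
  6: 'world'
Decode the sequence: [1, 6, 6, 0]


Look up each index in the dictionary:
  1 -> 'bar'
  6 -> 'world'
  6 -> 'world'
  0 -> 'run'

Decoded: "bar world world run"


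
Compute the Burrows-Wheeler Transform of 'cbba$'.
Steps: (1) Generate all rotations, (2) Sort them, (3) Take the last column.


Rotations (sorted):
  0: $cbba -> last char: a
  1: a$cbb -> last char: b
  2: ba$cb -> last char: b
  3: bba$c -> last char: c
  4: cbba$ -> last char: $


BWT = abbc$


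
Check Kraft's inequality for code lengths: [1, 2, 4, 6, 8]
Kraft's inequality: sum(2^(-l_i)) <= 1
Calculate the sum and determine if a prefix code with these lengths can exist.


Sum = 2^(-1) + 2^(-2) + 2^(-4) + 2^(-6) + 2^(-8)
    = 0.5 + 0.25 + 0.0625 + 0.015625 + 0.00390625
    = 213/256 = 0.83203125
Since 0.83203125 <= 1, Kraft's inequality IS satisfied.
A prefix code with these lengths CAN exist.

Kraft sum = 0.83203125. Satisfied.


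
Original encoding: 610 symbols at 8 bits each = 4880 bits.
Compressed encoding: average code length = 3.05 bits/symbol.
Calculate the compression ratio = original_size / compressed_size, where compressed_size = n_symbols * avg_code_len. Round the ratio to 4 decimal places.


original_size = n_symbols * orig_bits = 610 * 8 = 4880 bits
compressed_size = n_symbols * avg_code_len = 610 * 3.05 = 1860.5 bits
ratio = original_size / compressed_size = 4880 / 1860.5 = 2.623

Compression ratio = 2.623


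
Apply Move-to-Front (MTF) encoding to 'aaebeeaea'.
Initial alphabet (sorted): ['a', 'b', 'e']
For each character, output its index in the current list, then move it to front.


MTF encoding:
'a': index 0 in ['a', 'b', 'e'] -> ['a', 'b', 'e']
'a': index 0 in ['a', 'b', 'e'] -> ['a', 'b', 'e']
'e': index 2 in ['a', 'b', 'e'] -> ['e', 'a', 'b']
'b': index 2 in ['e', 'a', 'b'] -> ['b', 'e', 'a']
'e': index 1 in ['b', 'e', 'a'] -> ['e', 'b', 'a']
'e': index 0 in ['e', 'b', 'a'] -> ['e', 'b', 'a']
'a': index 2 in ['e', 'b', 'a'] -> ['a', 'e', 'b']
'e': index 1 in ['a', 'e', 'b'] -> ['e', 'a', 'b']
'a': index 1 in ['e', 'a', 'b'] -> ['a', 'e', 'b']


Output: [0, 0, 2, 2, 1, 0, 2, 1, 1]


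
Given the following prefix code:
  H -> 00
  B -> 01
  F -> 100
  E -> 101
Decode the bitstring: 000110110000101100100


Decoding step by step:
Bits 00 -> H
Bits 01 -> B
Bits 101 -> E
Bits 100 -> F
Bits 00 -> H
Bits 101 -> E
Bits 100 -> F
Bits 100 -> F


Decoded message: HBEFHEFF


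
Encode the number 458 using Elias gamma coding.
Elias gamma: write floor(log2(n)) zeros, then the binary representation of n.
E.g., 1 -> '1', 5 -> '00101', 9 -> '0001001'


num_bits = floor(log2(458)) + 1 = 9
leading_zeros = num_bits - 1 = 8
binary(458) = 111001010

Elias gamma(458) = '00000000' + '111001010' = 00000000111001010 (17 bits)


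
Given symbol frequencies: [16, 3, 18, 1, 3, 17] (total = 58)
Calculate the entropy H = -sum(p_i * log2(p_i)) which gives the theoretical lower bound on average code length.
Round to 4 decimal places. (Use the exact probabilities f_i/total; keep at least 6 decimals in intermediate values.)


Per-symbol terms -p_i * log2(p_i) with p_i = f_i/58:
  p = 16/58 = 0.275862: log2(p) = -1.857981, -p*log2(p) = 0.512546
  p = 3/58 = 0.051724: log2(p) = -4.273018, -p*log2(p) = 0.221018
  p = 18/58 = 0.310345: log2(p) = -1.688056, -p*log2(p) = 0.523879
  p = 1/58 = 0.017241: log2(p) = -5.857981, -p*log2(p) = 0.101000
  p = 3/58 = 0.051724: log2(p) = -4.273018, -p*log2(p) = 0.221018
  p = 17/58 = 0.293103: log2(p) = -1.770518, -p*log2(p) = 0.518945
H = 0.512546 + 0.221018 + 0.523879 + 0.101000 + 0.221018 + 0.518945 = 2.098406

H = 2.0984 bits/symbol


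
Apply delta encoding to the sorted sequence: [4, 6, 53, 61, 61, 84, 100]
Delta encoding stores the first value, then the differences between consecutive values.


First value: 4
Deltas:
  6 - 4 = 2
  53 - 6 = 47
  61 - 53 = 8
  61 - 61 = 0
  84 - 61 = 23
  100 - 84 = 16


Delta encoded: [4, 2, 47, 8, 0, 23, 16]


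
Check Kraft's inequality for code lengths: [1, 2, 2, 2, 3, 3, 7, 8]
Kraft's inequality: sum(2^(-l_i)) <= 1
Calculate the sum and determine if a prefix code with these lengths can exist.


Sum = 2^(-1) + 2^(-2) + 2^(-2) + 2^(-2) + 2^(-3) + 2^(-3) + 2^(-7) + 2^(-8)
    = 0.5 + 0.25 + 0.25 + 0.25 + 0.125 + 0.125 + 0.0078125 + 0.00390625
    = 387/256 = 1.51171875
Since 1.51171875 > 1, Kraft's inequality is NOT satisfied.
A prefix code with these lengths CANNOT exist.

Kraft sum = 1.51171875. Not satisfied.


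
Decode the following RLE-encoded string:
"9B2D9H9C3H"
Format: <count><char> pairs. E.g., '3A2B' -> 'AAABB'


Expanding each <count><char> pair:
  9B -> 'BBBBBBBBB'
  2D -> 'DD'
  9H -> 'HHHHHHHHH'
  9C -> 'CCCCCCCCC'
  3H -> 'HHH'

Decoded = BBBBBBBBBDDHHHHHHHHHCCCCCCCCCHHH


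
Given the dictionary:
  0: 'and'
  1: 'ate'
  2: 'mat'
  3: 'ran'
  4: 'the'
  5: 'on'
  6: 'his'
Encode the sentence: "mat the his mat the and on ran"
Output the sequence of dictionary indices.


Look up each word in the dictionary:
  'mat' -> 2
  'the' -> 4
  'his' -> 6
  'mat' -> 2
  'the' -> 4
  'and' -> 0
  'on' -> 5
  'ran' -> 3

Encoded: [2, 4, 6, 2, 4, 0, 5, 3]


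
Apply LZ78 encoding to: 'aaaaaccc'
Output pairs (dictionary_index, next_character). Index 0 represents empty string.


LZ78 encoding steps:
Dictionary: {0: ''}
Step 1: w='' (idx 0), next='a' -> output (0, 'a'), add 'a' as idx 1
Step 2: w='a' (idx 1), next='a' -> output (1, 'a'), add 'aa' as idx 2
Step 3: w='aa' (idx 2), next='c' -> output (2, 'c'), add 'aac' as idx 3
Step 4: w='' (idx 0), next='c' -> output (0, 'c'), add 'c' as idx 4
Step 5: w='c' (idx 4), end of input -> output (4, '')


Encoded: [(0, 'a'), (1, 'a'), (2, 'c'), (0, 'c'), (4, '')]


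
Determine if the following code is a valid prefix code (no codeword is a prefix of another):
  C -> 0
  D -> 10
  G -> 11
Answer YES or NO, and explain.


Checking each pair (does one codeword prefix another?):
  C='0' vs D='10': no prefix
  C='0' vs G='11': no prefix
  D='10' vs C='0': no prefix
  D='10' vs G='11': no prefix
  G='11' vs C='0': no prefix
  G='11' vs D='10': no prefix
No violation found over all pairs.

YES -- this is a valid prefix code. No codeword is a prefix of any other codeword.


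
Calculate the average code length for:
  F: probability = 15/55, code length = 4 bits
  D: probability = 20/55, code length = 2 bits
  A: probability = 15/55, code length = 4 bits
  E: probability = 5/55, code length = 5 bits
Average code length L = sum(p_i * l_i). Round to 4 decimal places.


Weighted contributions p_i * l_i:
  F: (15/55) * 4 = 60/55
  D: (20/55) * 2 = 40/55
  A: (15/55) * 4 = 60/55
  E: (5/55) * 5 = 25/55
Sum = (60 + 40 + 60 + 25)/55 = 185/55

L = 185/55 = 3.3636 bits/symbol


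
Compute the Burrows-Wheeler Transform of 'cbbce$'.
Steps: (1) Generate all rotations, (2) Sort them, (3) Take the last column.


Rotations (sorted):
  0: $cbbce -> last char: e
  1: bbce$c -> last char: c
  2: bce$cb -> last char: b
  3: cbbce$ -> last char: $
  4: ce$cbb -> last char: b
  5: e$cbbc -> last char: c


BWT = ecb$bc


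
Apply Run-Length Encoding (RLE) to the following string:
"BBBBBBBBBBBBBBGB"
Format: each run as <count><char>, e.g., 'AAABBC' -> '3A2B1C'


Scanning runs left to right:
  i=0: run of 'B' x 14 -> '14B'
  i=14: run of 'G' x 1 -> '1G'
  i=15: run of 'B' x 1 -> '1B'

RLE = 14B1G1B


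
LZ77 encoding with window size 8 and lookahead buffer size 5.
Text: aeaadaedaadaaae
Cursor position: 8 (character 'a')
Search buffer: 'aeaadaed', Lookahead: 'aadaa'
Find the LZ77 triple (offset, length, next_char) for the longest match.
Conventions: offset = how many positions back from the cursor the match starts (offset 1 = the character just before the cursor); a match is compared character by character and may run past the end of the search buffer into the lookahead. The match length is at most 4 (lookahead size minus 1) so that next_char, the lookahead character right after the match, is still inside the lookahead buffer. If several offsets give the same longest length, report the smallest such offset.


Try each offset into the search buffer:
  offset=1 (pos 7, char 'd'): match length 0
  offset=2 (pos 6, char 'e'): match length 0
  offset=3 (pos 5, char 'a'): match length 1
  offset=4 (pos 4, char 'd'): match length 0
  offset=5 (pos 3, char 'a'): match length 1
  offset=6 (pos 2, char 'a'): match length 4
  offset=7 (pos 1, char 'e'): match length 0
  offset=8 (pos 0, char 'a'): match length 1
Longest match has length 4 at offset 6.
next_char = character at position 8 + 4 = 12 -> 'a'

Best match: offset=6, length=4 (matching 'aada' starting at position 2)
LZ77 triple: (6, 4, 'a')


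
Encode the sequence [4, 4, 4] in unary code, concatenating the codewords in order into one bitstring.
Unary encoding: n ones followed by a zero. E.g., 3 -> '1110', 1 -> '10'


Encode each number as n ones followed by a terminating 0:
  4 -> 11110 (5 bits)
  4 -> 11110 (5 bits)
  4 -> 11110 (5 bits)
Total length = 5 + 5 + 5 = 15 bits.

Unary([4, 4, 4]) = 111101111011110 (15 bits)


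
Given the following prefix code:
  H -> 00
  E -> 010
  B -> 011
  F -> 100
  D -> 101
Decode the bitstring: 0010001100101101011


Decoding step by step:
Bits 00 -> H
Bits 100 -> F
Bits 011 -> B
Bits 00 -> H
Bits 101 -> D
Bits 101 -> D
Bits 011 -> B


Decoded message: HFBHDDB


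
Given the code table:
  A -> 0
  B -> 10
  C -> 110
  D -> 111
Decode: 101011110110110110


Decoding:
10 -> B
10 -> B
111 -> D
10 -> B
110 -> C
110 -> C
110 -> C


Result: BBDBCCC


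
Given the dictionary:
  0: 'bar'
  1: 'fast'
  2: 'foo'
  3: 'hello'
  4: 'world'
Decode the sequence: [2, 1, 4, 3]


Look up each index in the dictionary:
  2 -> 'foo'
  1 -> 'fast'
  4 -> 'world'
  3 -> 'hello'

Decoded: "foo fast world hello"


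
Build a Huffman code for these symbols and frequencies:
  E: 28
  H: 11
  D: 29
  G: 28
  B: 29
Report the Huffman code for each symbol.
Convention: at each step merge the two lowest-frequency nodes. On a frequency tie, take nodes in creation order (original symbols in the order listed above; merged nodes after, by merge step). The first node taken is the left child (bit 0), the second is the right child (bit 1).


Huffman tree construction:
Step 1: Merge H(11) + E(28) = 39
Step 2: Merge G(28) + D(29) = 57
Step 3: Merge B(29) + (H+E)(39) = 68
Step 4: Merge (G+D)(57) + (B+(H+E))(68) = 125
Read each symbol's code off the tree from the root (left child = 0, right child = 1).

Codes:
  E: 111 (length 3)
  H: 110 (length 3)
  D: 01 (length 2)
  G: 00 (length 2)
  B: 10 (length 2)
Average code length: 289/125 = 2.3120 bits/symbol


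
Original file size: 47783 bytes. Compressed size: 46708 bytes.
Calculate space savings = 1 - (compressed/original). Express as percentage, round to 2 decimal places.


ratio = compressed/original = 46708/47783 = 0.977502
savings = 1 - ratio = 1 - 0.977502 = 0.022498
as a percentage: 0.022498 * 100 = 2.25%

Space savings = 1 - 46708/47783 = 2.25%


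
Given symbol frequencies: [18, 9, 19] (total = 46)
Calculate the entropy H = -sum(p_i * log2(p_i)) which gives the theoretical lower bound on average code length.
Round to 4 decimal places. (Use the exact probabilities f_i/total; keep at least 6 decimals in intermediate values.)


Per-symbol terms -p_i * log2(p_i) with p_i = f_i/46:
  p = 18/46 = 0.391304: log2(p) = -1.353637, -p*log2(p) = 0.529684
  p = 9/46 = 0.195652: log2(p) = -2.353637, -p*log2(p) = 0.460494
  p = 19/46 = 0.413043: log2(p) = -1.275634, -p*log2(p) = 0.526892
H = 0.529684 + 0.460494 + 0.526892 = 1.517070

H = 1.5171 bits/symbol


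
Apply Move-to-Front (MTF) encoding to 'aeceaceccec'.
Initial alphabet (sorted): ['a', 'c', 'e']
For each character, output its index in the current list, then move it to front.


MTF encoding:
'a': index 0 in ['a', 'c', 'e'] -> ['a', 'c', 'e']
'e': index 2 in ['a', 'c', 'e'] -> ['e', 'a', 'c']
'c': index 2 in ['e', 'a', 'c'] -> ['c', 'e', 'a']
'e': index 1 in ['c', 'e', 'a'] -> ['e', 'c', 'a']
'a': index 2 in ['e', 'c', 'a'] -> ['a', 'e', 'c']
'c': index 2 in ['a', 'e', 'c'] -> ['c', 'a', 'e']
'e': index 2 in ['c', 'a', 'e'] -> ['e', 'c', 'a']
'c': index 1 in ['e', 'c', 'a'] -> ['c', 'e', 'a']
'c': index 0 in ['c', 'e', 'a'] -> ['c', 'e', 'a']
'e': index 1 in ['c', 'e', 'a'] -> ['e', 'c', 'a']
'c': index 1 in ['e', 'c', 'a'] -> ['c', 'e', 'a']


Output: [0, 2, 2, 1, 2, 2, 2, 1, 0, 1, 1]


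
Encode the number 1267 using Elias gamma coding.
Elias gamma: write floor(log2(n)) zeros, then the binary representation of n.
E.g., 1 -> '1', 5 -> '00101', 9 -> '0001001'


num_bits = floor(log2(1267)) + 1 = 11
leading_zeros = num_bits - 1 = 10
binary(1267) = 10011110011

Elias gamma(1267) = '0000000000' + '10011110011' = 000000000010011110011 (21 bits)


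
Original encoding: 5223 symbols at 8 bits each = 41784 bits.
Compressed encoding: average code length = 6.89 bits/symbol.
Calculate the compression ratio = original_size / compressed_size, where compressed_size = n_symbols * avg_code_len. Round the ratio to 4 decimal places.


original_size = n_symbols * orig_bits = 5223 * 8 = 41784 bits
compressed_size = n_symbols * avg_code_len = 5223 * 6.89 = 35986.47 bits
ratio = original_size / compressed_size = 41784 / 35986.47 = 1.1611

Compression ratio = 1.1611


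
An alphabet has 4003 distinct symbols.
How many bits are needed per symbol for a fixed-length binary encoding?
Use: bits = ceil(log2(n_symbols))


log2(4003) = 11.9669
Bracket: 2^11 = 2048 < 4003 <= 2^12 = 4096
So ceil(log2(4003)) = 12

bits = ceil(log2(4003)) = ceil(11.9669) = 12 bits


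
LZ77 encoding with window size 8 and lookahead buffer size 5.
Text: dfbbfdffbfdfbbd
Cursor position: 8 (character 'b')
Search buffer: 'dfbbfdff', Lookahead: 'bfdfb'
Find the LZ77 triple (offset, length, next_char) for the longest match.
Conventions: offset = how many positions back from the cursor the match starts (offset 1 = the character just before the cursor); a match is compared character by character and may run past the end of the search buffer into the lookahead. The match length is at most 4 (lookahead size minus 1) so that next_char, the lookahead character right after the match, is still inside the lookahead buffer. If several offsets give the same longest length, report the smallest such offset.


Try each offset into the search buffer:
  offset=1 (pos 7, char 'f'): match length 0
  offset=2 (pos 6, char 'f'): match length 0
  offset=3 (pos 5, char 'd'): match length 0
  offset=4 (pos 4, char 'f'): match length 0
  offset=5 (pos 3, char 'b'): match length 4
  offset=6 (pos 2, char 'b'): match length 1
  offset=7 (pos 1, char 'f'): match length 0
  offset=8 (pos 0, char 'd'): match length 0
Longest match has length 4 at offset 5.
next_char = character at position 8 + 4 = 12 -> 'b'

Best match: offset=5, length=4 (matching 'bfdf' starting at position 3)
LZ77 triple: (5, 4, 'b')


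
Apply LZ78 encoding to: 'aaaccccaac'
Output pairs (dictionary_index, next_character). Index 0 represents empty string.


LZ78 encoding steps:
Dictionary: {0: ''}
Step 1: w='' (idx 0), next='a' -> output (0, 'a'), add 'a' as idx 1
Step 2: w='a' (idx 1), next='a' -> output (1, 'a'), add 'aa' as idx 2
Step 3: w='' (idx 0), next='c' -> output (0, 'c'), add 'c' as idx 3
Step 4: w='c' (idx 3), next='c' -> output (3, 'c'), add 'cc' as idx 4
Step 5: w='c' (idx 3), next='a' -> output (3, 'a'), add 'ca' as idx 5
Step 6: w='a' (idx 1), next='c' -> output (1, 'c'), add 'ac' as idx 6


Encoded: [(0, 'a'), (1, 'a'), (0, 'c'), (3, 'c'), (3, 'a'), (1, 'c')]


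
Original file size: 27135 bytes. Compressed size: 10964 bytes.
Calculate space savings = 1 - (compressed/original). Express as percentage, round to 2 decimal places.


ratio = compressed/original = 10964/27135 = 0.404054
savings = 1 - ratio = 1 - 0.404054 = 0.595946
as a percentage: 0.595946 * 100 = 59.59%

Space savings = 1 - 10964/27135 = 59.59%


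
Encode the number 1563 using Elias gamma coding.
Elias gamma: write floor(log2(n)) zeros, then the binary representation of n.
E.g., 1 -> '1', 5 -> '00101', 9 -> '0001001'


num_bits = floor(log2(1563)) + 1 = 11
leading_zeros = num_bits - 1 = 10
binary(1563) = 11000011011

Elias gamma(1563) = '0000000000' + '11000011011' = 000000000011000011011 (21 bits)
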